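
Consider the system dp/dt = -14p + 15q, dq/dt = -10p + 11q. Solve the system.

Coefficient matrix A = [[-14, 15], [-10, 11]].
Characteristic polynomial det(A - λI) = λ^2 + 3λ - 4 = 0.
Eigenvalues λ = 1, -4.
For λ=1: (A-λI) row 1 is [-15, 15], so an eigenvector is (-1, -1).
For λ=-4: (A-λI) row 1 is [-10, 15], so an eigenvector is (3, 2).
General solution: c_1e^(t)(-1,-1) + c_2e^(-4t)(3,2).

p(t) = -c_1e^(t) + 3c_2e^(-4t), q(t) = -c_1e^(t) + 2c_2e^(-4t)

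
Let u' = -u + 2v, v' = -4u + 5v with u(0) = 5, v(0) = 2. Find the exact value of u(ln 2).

-8

A = [[-1,2],[-4,5]]; eigenvalues λ = 1, 3.
Eigenvectors: (1,1) for λ=1, (-1,-2) for λ=3.
From the initial condition, c_1 = 8, c_2 = 3.
u(ln 2) = (8)(2^1)(1) + (3)(2^3)(-1) = -8.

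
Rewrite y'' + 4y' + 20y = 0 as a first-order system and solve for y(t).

y(t) = C_1e^(-2t)cos(4t) + C_2e^(-2t)sin(4t)

Let x_1 = y, x_2 = y'. Then x_1' = x_2 and x_2' = -20x_1 - 4x_2.
A = [[0,1],[-20,-4]]; det(A-λI) = λ^2 + 4λ + 20.
Eigenvalues λ = -2 ± 4i.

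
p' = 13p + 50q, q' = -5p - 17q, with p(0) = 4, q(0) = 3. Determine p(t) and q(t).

p(t) = 42e^(-2t)sin(5t) + 4e^(-2t)cos(5t), q(t) = -13e^(-2t)sin(5t) + 3e^(-2t)cos(5t)

Coefficient matrix A = [[13, 50], [-5, -17]].
Characteristic polynomial det(A - λI) = λ^2 + 4λ + 29 = 0.
Eigenvalues λ = -2 ± 5i (complex conjugate pair).
For λ=-2+5i: an eigenvector is (-1,0) - i(-3,1) = (-1 + 3i, 0 - i).
A real fundamental pair from Re and Im of e^((-2+5i)t)v: X_1 = e^(-2t)(cos(5t)·(-1,0) + sin(5t)·(-3,1)), X_2 = e^(-2t)(sin(5t)·(-1,0) - cos(5t)·(-3,1)).
General solution: C_1X_1 + C_2X_2.
Applying p(0)=4, q(0)=3 gives C_1=-13, C_2=-3.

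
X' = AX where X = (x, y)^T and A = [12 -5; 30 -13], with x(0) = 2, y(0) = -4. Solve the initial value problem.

Coefficient matrix A = [[12, -5], [30, -13]].
Characteristic polynomial det(A - λI) = λ^2 + λ - 6 = 0.
Eigenvalues λ = -3, 2.
For λ=-3: (A-λI) row 1 is [15, -5], so an eigenvector is (1, 3).
For λ=2: (A-λI) row 1 is [10, -5], so an eigenvector is (1, 2).
General solution: c_1e^(-3t)(1,3) + c_2e^(2t)(1,2).
Applying x(0)=2, y(0)=-4 gives c_1=-8, c_2=10.

x(t) = 10e^(2t) - 8e^(-3t), y(t) = 20e^(2t) - 24e^(-3t)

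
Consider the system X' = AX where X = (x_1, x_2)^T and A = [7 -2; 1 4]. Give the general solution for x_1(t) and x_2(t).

Coefficient matrix A = [[7, -2], [1, 4]].
Characteristic polynomial det(A - λI) = λ^2 - 11λ + 30 = 0.
Eigenvalues λ = 5, 6.
For λ=5: (A-λI) row 1 is [2, -2], so an eigenvector is (-1, -1).
For λ=6: (A-λI) row 1 is [1, -2], so an eigenvector is (-2, -1).
General solution: K_1e^(5t)(-1,-1) + K_2e^(6t)(-2,-1).

x_1(t) = -K_1e^(5t) - 2K_2e^(6t), x_2(t) = -K_1e^(5t) - K_2e^(6t)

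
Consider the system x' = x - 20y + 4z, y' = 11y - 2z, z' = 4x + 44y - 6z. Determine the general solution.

x(t) = -4c_1e^(2t) - 2c_2e^(3t) + 9c_3e^(t), y(t) = 2c_1e^(2t) + c_2e^(3t) - 4c_3e^(t), z(t) = 9c_1e^(2t) + 4c_2e^(3t) - 20c_3e^(t)

Coefficient matrix A = [[1, -20, 4], [0, 11, -2], [4, 44, -6]].
det(A - λI) = 0 gives eigenvalues λ = 2, 3, 1.
For λ=2: eigenvector (-4,2,9).
For λ=3: eigenvector (-2,1,4).
For λ=1: eigenvector (9,-4,-20).
General solution: c_1e^(2t)(-4,2,9) + c_2e^(3t)(-2,1,4) + c_3e^(t)(9,-4,-20).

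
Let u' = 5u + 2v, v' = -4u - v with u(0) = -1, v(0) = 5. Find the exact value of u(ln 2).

16

A = [[5,2],[-4,-1]]; eigenvalues λ = 3, 1.
Eigenvectors: (1,-1) for λ=3, (-1,2) for λ=1.
From the initial condition, c_1 = 3, c_2 = 4.
u(ln 2) = (3)(2^3)(1) + (4)(2^1)(-1) = 16.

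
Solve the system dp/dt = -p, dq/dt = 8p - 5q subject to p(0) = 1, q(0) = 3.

Coefficient matrix A = [[-1, 0], [8, -5]].
Characteristic polynomial det(A - λI) = λ^2 + 6λ + 5 = 0.
Eigenvalues λ = -1, -5.
For λ=-1: (A-λI) row 2 is [8, -4], so an eigenvector is (1, 2).
For λ=-5: (A-λI) row 1 is [4, 0], so an eigenvector is (0, -1).
General solution: C_1e^(-t)(1,2) + C_2e^(-5t)(0,-1).
Applying p(0)=1, q(0)=3 gives C_1=1, C_2=-1.

p(t) = e^(-t), q(t) = 2e^(-t) + e^(-5t)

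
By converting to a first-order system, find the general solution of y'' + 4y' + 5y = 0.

Let x_1 = y, x_2 = y'. Then x_1' = x_2 and x_2' = -5x_1 - 4x_2.
A = [[0,1],[-5,-4]]; det(A-λI) = λ^2 + 4λ + 5.
Eigenvalues λ = -2 ± i.

y(t) = K_1e^(-2t)cos(t) + K_2e^(-2t)sin(t)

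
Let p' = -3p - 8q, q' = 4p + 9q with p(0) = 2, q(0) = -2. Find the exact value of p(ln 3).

486

A = [[-3,-8],[4,9]]; eigenvalues λ = 5, 1.
Eigenvectors: (-1,1) for λ=5, (-2,1) for λ=1.
From the initial condition, c_1 = -2, c_2 = 0.
p(ln 3) = (-2)(3^5)(-1) + (0)(3^1)(-2) = 486.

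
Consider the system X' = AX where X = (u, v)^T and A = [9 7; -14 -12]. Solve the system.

u(t) = K_1e^(2t) + K_2e^(-5t), v(t) = -K_1e^(2t) - 2K_2e^(-5t)

Coefficient matrix A = [[9, 7], [-14, -12]].
Characteristic polynomial det(A - λI) = λ^2 + 3λ - 10 = 0.
Eigenvalues λ = 2, -5.
For λ=2: (A-λI) row 1 is [7, 7], so an eigenvector is (1, -1).
For λ=-5: (A-λI) row 1 is [14, 7], so an eigenvector is (1, -2).
General solution: K_1e^(2t)(1,-1) + K_2e^(-5t)(1,-2).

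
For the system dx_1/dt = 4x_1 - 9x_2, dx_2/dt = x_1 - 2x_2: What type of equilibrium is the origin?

A = [[4,-9],[1,-2]]; det(A-λI) = λ^2 - 2λ + 1.
repeated λ = 1 with a single eigenvector.

unstable improper node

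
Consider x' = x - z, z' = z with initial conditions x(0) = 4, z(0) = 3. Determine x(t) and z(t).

x(t) = -3te^(t) + 4e^(t), z(t) = 3e^(t)

Coefficient matrix A = [[1, -1], [0, 1]].
Characteristic polynomial det(A - λI) = λ^2 - 2λ + 1 = 0.
Single eigenvalue λ = 1 with algebraic multiplicity 2.
Eigenvector v = (1,0); generalized eigenvector w with (A-λI)w=v is (-3,-1).
General solution: e^(t)[C_1·v + C_2·(t·v + w)].
Applying x(0)=4, z(0)=3 gives C_1=-5, C_2=-3.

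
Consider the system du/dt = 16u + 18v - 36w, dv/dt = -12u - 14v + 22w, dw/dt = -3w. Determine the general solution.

u(t) = 3C_1e^(4t) - C_2e^(-2t), v(t) = -2C_1e^(4t) + C_2e^(-2t) + 2C_3e^(-3t), w(t) = C_3e^(-3t)

Coefficient matrix A = [[16, 18, -36], [-12, -14, 22], [0, 0, -3]].
det(A - λI) = 0 gives eigenvalues λ = 4, -2, -3.
For λ=4: eigenvector (3,-2,0).
For λ=-2: eigenvector (-1,1,0).
For λ=-3: eigenvector (0,2,1).
General solution: C_1e^(4t)(3,-2,0) + C_2e^(-2t)(-1,1,0) + C_3e^(-3t)(0,2,1).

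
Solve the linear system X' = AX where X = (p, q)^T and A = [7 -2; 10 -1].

Coefficient matrix A = [[7, -2], [10, -1]].
Characteristic polynomial det(A - λI) = λ^2 - 6λ + 13 = 0.
Eigenvalues λ = 3 ± 2i (complex conjugate pair).
For λ=3+2i: an eigenvector is (0,-1) - i(1,2) = (0 - i, -1 - 2i).
A real fundamental pair from Re and Im of e^((3+2i)t)v: X_1 = e^(3t)(cos(2t)·(0,-1) + sin(2t)·(1,2)), X_2 = e^(3t)(sin(2t)·(0,-1) - cos(2t)·(1,2)).
General solution: c_1X_1 + c_2X_2.

p(t) = c_1e^(3t)sin(2t) - c_2e^(3t)cos(2t), q(t) = 2c_1e^(3t)sin(2t) - c_1e^(3t)cos(2t) - c_2e^(3t)sin(2t) - 2c_2e^(3t)cos(2t)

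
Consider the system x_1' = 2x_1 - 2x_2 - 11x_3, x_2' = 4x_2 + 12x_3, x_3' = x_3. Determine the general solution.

x_1(t) = c_1e^(2t) - c_2e^(4t) + 3c_3e^(t), x_2(t) = c_2e^(4t) - 4c_3e^(t), x_3(t) = c_3e^(t)

Coefficient matrix A = [[2, -2, -11], [0, 4, 12], [0, 0, 1]].
det(A - λI) = 0 gives eigenvalues λ = 2, 4, 1.
For λ=2: eigenvector (1,0,0).
For λ=4: eigenvector (-1,1,0).
For λ=1: eigenvector (3,-4,1).
General solution: c_1e^(2t)(1,0,0) + c_2e^(4t)(-1,1,0) + c_3e^(t)(3,-4,1).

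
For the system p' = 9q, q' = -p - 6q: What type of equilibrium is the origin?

stable improper node

A = [[0,9],[-1,-6]]; det(A-λI) = λ^2 + 6λ + 9.
repeated λ = -3 with a single eigenvector.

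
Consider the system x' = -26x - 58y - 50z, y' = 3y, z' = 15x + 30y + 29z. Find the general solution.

x(t) = -2C_1e^(-t) - 2C_2e^(3t) - 5C_3e^(4t), y(t) = C_2e^(3t), z(t) = C_1e^(-t) + 3C_3e^(4t)

Coefficient matrix A = [[-26, -58, -50], [0, 3, 0], [15, 30, 29]].
det(A - λI) = 0 gives eigenvalues λ = -1, 3, 4.
For λ=-1: eigenvector (-2,0,1).
For λ=3: eigenvector (-2,1,0).
For λ=4: eigenvector (-5,0,3).
General solution: C_1e^(-t)(-2,0,1) + C_2e^(3t)(-2,1,0) + C_3e^(4t)(-5,0,3).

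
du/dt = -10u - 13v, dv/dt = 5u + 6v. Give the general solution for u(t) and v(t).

u(t) = 2K_1e^(-2t)sin(t) + 3K_1e^(-2t)cos(t) + 3K_2e^(-2t)sin(t) - 2K_2e^(-2t)cos(t), v(t) = -K_1e^(-2t)sin(t) - 2K_1e^(-2t)cos(t) - 2K_2e^(-2t)sin(t) + K_2e^(-2t)cos(t)

Coefficient matrix A = [[-10, -13], [5, 6]].
Characteristic polynomial det(A - λI) = λ^2 + 4λ + 5 = 0.
Eigenvalues λ = -2 ± i (complex conjugate pair).
For λ=-2+i: an eigenvector is (3,-2) - i(2,-1) = (3 - 2i, -2 + i).
A real fundamental pair from Re and Im of e^((-2+i)t)v: X_1 = e^(-2t)(cos(t)·(3,-2) + sin(t)·(2,-1)), X_2 = e^(-2t)(sin(t)·(3,-2) - cos(t)·(2,-1)).
General solution: K_1X_1 + K_2X_2.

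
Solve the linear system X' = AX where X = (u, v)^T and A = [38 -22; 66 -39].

u(t) = -2K_1e^(5t) - K_2e^(-6t), v(t) = -3K_1e^(5t) - 2K_2e^(-6t)

Coefficient matrix A = [[38, -22], [66, -39]].
Characteristic polynomial det(A - λI) = λ^2 + λ - 30 = 0.
Eigenvalues λ = 5, -6.
For λ=5: (A-λI) row 1 is [33, -22], so an eigenvector is (-2, -3).
For λ=-6: (A-λI) row 1 is [44, -22], so an eigenvector is (-1, -2).
General solution: K_1e^(5t)(-2,-3) + K_2e^(-6t)(-1,-2).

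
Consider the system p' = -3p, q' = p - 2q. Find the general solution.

Coefficient matrix A = [[-3, 0], [1, -2]].
Characteristic polynomial det(A - λI) = λ^2 + 5λ + 6 = 0.
Eigenvalues λ = -3, -2.
For λ=-3: (A-λI) row 2 is [1, 1], so an eigenvector is (1, -1).
For λ=-2: (A-λI) row 1 is [-1, 0], so an eigenvector is (0, -1).
General solution: c_1e^(-3t)(1,-1) + c_2e^(-2t)(0,-1).

p(t) = c_1e^(-3t), q(t) = -c_1e^(-3t) - c_2e^(-2t)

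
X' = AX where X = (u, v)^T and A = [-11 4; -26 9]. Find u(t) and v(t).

u(t) = c_1e^(-t)sin(2t) - c_1e^(-t)cos(2t) - c_2e^(-t)sin(2t) - c_2e^(-t)cos(2t), v(t) = 3c_1e^(-t)sin(2t) - 2c_1e^(-t)cos(2t) - 2c_2e^(-t)sin(2t) - 3c_2e^(-t)cos(2t)

Coefficient matrix A = [[-11, 4], [-26, 9]].
Characteristic polynomial det(A - λI) = λ^2 + 2λ + 5 = 0.
Eigenvalues λ = -1 ± 2i (complex conjugate pair).
For λ=-1+2i: an eigenvector is (-1,-2) - i(1,3) = (-1 - i, -2 - 3i).
A real fundamental pair from Re and Im of e^((-1+2i)t)v: X_1 = e^(-t)(cos(2t)·(-1,-2) + sin(2t)·(1,3)), X_2 = e^(-t)(sin(2t)·(-1,-2) - cos(2t)·(1,3)).
General solution: c_1X_1 + c_2X_2.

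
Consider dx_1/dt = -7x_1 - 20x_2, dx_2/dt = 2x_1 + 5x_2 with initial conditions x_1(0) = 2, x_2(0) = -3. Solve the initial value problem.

x_1(t) = 24e^(-t)sin(2t) + 2e^(-t)cos(2t), x_2(t) = -7e^(-t)sin(2t) - 3e^(-t)cos(2t)

Coefficient matrix A = [[-7, -20], [2, 5]].
Characteristic polynomial det(A - λI) = λ^2 + 2λ + 5 = 0.
Eigenvalues λ = -1 ± 2i (complex conjugate pair).
For λ=-1+2i: an eigenvector is (-3,1) - i(-1,0) = (-3 + i, 1).
A real fundamental pair from Re and Im of e^((-1+2i)t)v: X_1 = e^(-t)(cos(2t)·(-3,1) + sin(2t)·(-1,0)), X_2 = e^(-t)(sin(2t)·(-3,1) - cos(2t)·(-1,0)).
General solution: C_1X_1 + C_2X_2.
Applying x_1(0)=2, x_2(0)=-3 gives C_1=-3, C_2=-7.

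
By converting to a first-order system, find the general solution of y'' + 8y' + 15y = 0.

y(t) = c_1e^(-5t) + c_2e^(-3t)

Let x_1 = y, x_2 = y'. Then x_1' = x_2 and x_2' = -15x_1 - 8x_2.
A = [[0,1],[-15,-8]]; det(A-λI) = λ^2 + 8λ + 15.
Eigenvalues λ = -5, -3 with eigenvectors (1,-5), (1,-3).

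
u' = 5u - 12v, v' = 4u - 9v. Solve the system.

Coefficient matrix A = [[5, -12], [4, -9]].
Characteristic polynomial det(A - λI) = λ^2 + 4λ + 3 = 0.
Eigenvalues λ = -1, -3.
For λ=-1: (A-λI) row 1 is [6, -12], so an eigenvector is (2, 1).
For λ=-3: (A-λI) row 1 is [8, -12], so an eigenvector is (3, 2).
General solution: K_1e^(-t)(2,1) + K_2e^(-3t)(3,2).

u(t) = 2K_1e^(-t) + 3K_2e^(-3t), v(t) = K_1e^(-t) + 2K_2e^(-3t)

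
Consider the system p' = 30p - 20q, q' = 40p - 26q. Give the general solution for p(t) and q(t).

Coefficient matrix A = [[30, -20], [40, -26]].
Characteristic polynomial det(A - λI) = λ^2 - 4λ + 20 = 0.
Eigenvalues λ = 2 ± 4i (complex conjugate pair).
For λ=2+4i: an eigenvector is (1,1) - i(2,3) = (1 - 2i, 1 - 3i).
A real fundamental pair from Re and Im of e^((2+4i)t)v: X_1 = e^(2t)(cos(4t)·(1,1) + sin(4t)·(2,3)), X_2 = e^(2t)(sin(4t)·(1,1) - cos(4t)·(2,3)).
General solution: c_1X_1 + c_2X_2.

p(t) = 2c_1e^(2t)sin(4t) + c_1e^(2t)cos(4t) + c_2e^(2t)sin(4t) - 2c_2e^(2t)cos(4t), q(t) = 3c_1e^(2t)sin(4t) + c_1e^(2t)cos(4t) + c_2e^(2t)sin(4t) - 3c_2e^(2t)cos(4t)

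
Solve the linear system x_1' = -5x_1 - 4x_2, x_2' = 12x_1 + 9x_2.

x_1(t) = -c_1e^(3t) - 2c_2e^(t), x_2(t) = 2c_1e^(3t) + 3c_2e^(t)

Coefficient matrix A = [[-5, -4], [12, 9]].
Characteristic polynomial det(A - λI) = λ^2 - 4λ + 3 = 0.
Eigenvalues λ = 3, 1.
For λ=3: (A-λI) row 1 is [-8, -4], so an eigenvector is (-1, 2).
For λ=1: (A-λI) row 1 is [-6, -4], so an eigenvector is (-2, 3).
General solution: c_1e^(3t)(-1,2) + c_2e^(t)(-2,3).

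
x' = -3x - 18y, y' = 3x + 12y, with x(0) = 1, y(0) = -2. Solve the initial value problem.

x(t) = 10e^(6t) - 9e^(3t), y(t) = -5e^(6t) + 3e^(3t)

Coefficient matrix A = [[-3, -18], [3, 12]].
Characteristic polynomial det(A - λI) = λ^2 - 9λ + 18 = 0.
Eigenvalues λ = 6, 3.
For λ=6: (A-λI) row 1 is [-9, -18], so an eigenvector is (2, -1).
For λ=3: (A-λI) row 1 is [-6, -18], so an eigenvector is (3, -1).
General solution: K_1e^(6t)(2,-1) + K_2e^(3t)(3,-1).
Applying x(0)=1, y(0)=-2 gives K_1=5, K_2=-3.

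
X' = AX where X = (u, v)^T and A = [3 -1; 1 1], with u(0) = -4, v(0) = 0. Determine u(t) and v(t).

u(t) = -4te^(2t) - 4e^(2t), v(t) = -4te^(2t)

Coefficient matrix A = [[3, -1], [1, 1]].
Characteristic polynomial det(A - λI) = λ^2 - 4λ + 4 = 0.
Single eigenvalue λ = 2 with algebraic multiplicity 2.
Eigenvector v = (-1,-1); generalized eigenvector w with (A-λI)w=v is (1,2).
General solution: e^(2t)[K_1·v + K_2·(t·v + w)].
Applying u(0)=-4, v(0)=0 gives K_1=8, K_2=4.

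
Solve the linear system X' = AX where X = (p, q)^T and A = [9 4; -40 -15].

p(t) = c_1e^(-3t)sin(4t) - c_2e^(-3t)cos(4t), q(t) = -3c_1e^(-3t)sin(4t) + c_1e^(-3t)cos(4t) + c_2e^(-3t)sin(4t) + 3c_2e^(-3t)cos(4t)

Coefficient matrix A = [[9, 4], [-40, -15]].
Characteristic polynomial det(A - λI) = λ^2 + 6λ + 25 = 0.
Eigenvalues λ = -3 ± 4i (complex conjugate pair).
For λ=-3+4i: an eigenvector is (0,1) - i(1,-3) = (0 - i, 1 + 3i).
A real fundamental pair from Re and Im of e^((-3+4i)t)v: X_1 = e^(-3t)(cos(4t)·(0,1) + sin(4t)·(1,-3)), X_2 = e^(-3t)(sin(4t)·(0,1) - cos(4t)·(1,-3)).
General solution: c_1X_1 + c_2X_2.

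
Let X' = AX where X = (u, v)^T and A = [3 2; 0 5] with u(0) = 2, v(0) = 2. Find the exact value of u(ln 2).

64

A = [[3,2],[0,5]]; eigenvalues λ = 3, 5.
Eigenvectors: (1,0) for λ=3, (-1,-1) for λ=5.
From the initial condition, c_1 = 0, c_2 = -2.
u(ln 2) = (0)(2^3)(1) + (-2)(2^5)(-1) = 64.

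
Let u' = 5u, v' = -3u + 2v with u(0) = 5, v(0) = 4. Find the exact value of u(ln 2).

A = [[5,0],[-3,2]]; eigenvalues λ = 5, 2.
Eigenvectors: (1,-1) for λ=5, (0,-1) for λ=2.
From the initial condition, c_1 = 5, c_2 = -9.
u(ln 2) = (5)(2^5)(1) + (-9)(2^2)(0) = 160.

160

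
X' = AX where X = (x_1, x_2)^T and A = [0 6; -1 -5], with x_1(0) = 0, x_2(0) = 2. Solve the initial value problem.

x_1(t) = 12e^(-2t) - 12e^(-3t), x_2(t) = -4e^(-2t) + 6e^(-3t)

Coefficient matrix A = [[0, 6], [-1, -5]].
Characteristic polynomial det(A - λI) = λ^2 + 5λ + 6 = 0.
Eigenvalues λ = -3, -2.
For λ=-3: (A-λI) row 1 is [3, 6], so an eigenvector is (-2, 1).
For λ=-2: (A-λI) row 1 is [2, 6], so an eigenvector is (-3, 1).
General solution: K_1e^(-3t)(-2,1) + K_2e^(-2t)(-3,1).
Applying x_1(0)=0, x_2(0)=2 gives K_1=6, K_2=-4.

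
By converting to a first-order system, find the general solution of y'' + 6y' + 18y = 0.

y(t) = c_1e^(-3t)cos(3t) + c_2e^(-3t)sin(3t)

Let x_1 = y, x_2 = y'. Then x_1' = x_2 and x_2' = -18x_1 - 6x_2.
A = [[0,1],[-18,-6]]; det(A-λI) = λ^2 + 6λ + 18.
Eigenvalues λ = -3 ± 3i.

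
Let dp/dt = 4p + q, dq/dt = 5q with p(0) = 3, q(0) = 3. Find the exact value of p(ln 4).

3072

A = [[4,1],[0,5]]; eigenvalues λ = 5, 4.
Eigenvectors: (1,1) for λ=5, (-1,0) for λ=4.
From the initial condition, c_1 = 3, c_2 = 0.
p(ln 4) = (3)(4^5)(1) + (0)(4^4)(-1) = 3072.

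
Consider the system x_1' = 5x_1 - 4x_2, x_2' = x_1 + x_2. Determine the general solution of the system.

x_1(t) = 2c_1e^(3t) + 2c_2te^(3t) + 3c_2e^(3t), x_2(t) = c_1e^(3t) + c_2te^(3t) + c_2e^(3t)

Coefficient matrix A = [[5, -4], [1, 1]].
Characteristic polynomial det(A - λI) = λ^2 - 6λ + 9 = 0.
Single eigenvalue λ = 3 with algebraic multiplicity 2.
Eigenvector v = (2,1); generalized eigenvector w with (A-λI)w=v is (3,1).
General solution: e^(3t)[c_1·v + c_2·(t·v + w)].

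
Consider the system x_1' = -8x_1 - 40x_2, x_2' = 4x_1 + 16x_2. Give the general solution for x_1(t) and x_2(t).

x_1(t) = -C_1e^(4t)sin(4t) - 3C_1e^(4t)cos(4t) - 3C_2e^(4t)sin(4t) + C_2e^(4t)cos(4t), x_2(t) = C_1e^(4t)cos(4t) + C_2e^(4t)sin(4t)

Coefficient matrix A = [[-8, -40], [4, 16]].
Characteristic polynomial det(A - λI) = λ^2 - 8λ + 32 = 0.
Eigenvalues λ = 4 ± 4i (complex conjugate pair).
For λ=4+4i: an eigenvector is (-3,1) - i(-1,0) = (-3 + i, 1).
A real fundamental pair from Re and Im of e^((4+4i)t)v: X_1 = e^(4t)(cos(4t)·(-3,1) + sin(4t)·(-1,0)), X_2 = e^(4t)(sin(4t)·(-3,1) - cos(4t)·(-1,0)).
General solution: C_1X_1 + C_2X_2.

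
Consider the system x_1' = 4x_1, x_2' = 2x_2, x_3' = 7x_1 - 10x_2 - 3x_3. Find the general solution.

x_1(t) = -C_3e^(4t), x_2(t) = C_2e^(2t), x_3(t) = C_1e^(-3t) - 2C_2e^(2t) - C_3e^(4t)

Coefficient matrix A = [[4, 0, 0], [0, 2, 0], [7, -10, -3]].
det(A - λI) = 0 gives eigenvalues λ = -3, 2, 4.
For λ=-3: eigenvector (0,0,1).
For λ=2: eigenvector (0,1,-2).
For λ=4: eigenvector (-1,0,-1).
General solution: C_1e^(-3t)(0,0,1) + C_2e^(2t)(0,1,-2) + C_3e^(4t)(-1,0,-1).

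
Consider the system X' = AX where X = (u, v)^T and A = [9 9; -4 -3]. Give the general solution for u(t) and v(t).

Coefficient matrix A = [[9, 9], [-4, -3]].
Characteristic polynomial det(A - λI) = λ^2 - 6λ + 9 = 0.
Single eigenvalue λ = 3 with algebraic multiplicity 2.
Eigenvector v = (-3,2); generalized eigenvector w with (A-λI)w=v is (1,-1).
General solution: e^(3t)[C_1·v + C_2·(t·v + w)].

u(t) = -3C_1e^(3t) - 3C_2te^(3t) + C_2e^(3t), v(t) = 2C_1e^(3t) + 2C_2te^(3t) - C_2e^(3t)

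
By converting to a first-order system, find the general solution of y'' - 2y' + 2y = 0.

Let x_1 = y, x_2 = y'. Then x_1' = x_2 and x_2' = -2x_1 + 2x_2.
A = [[0,1],[-2,2]]; det(A-λI) = λ^2 - 2λ + 2.
Eigenvalues λ = 1 ± i.

y(t) = K_1e^(t)cos(t) + K_2e^(t)sin(t)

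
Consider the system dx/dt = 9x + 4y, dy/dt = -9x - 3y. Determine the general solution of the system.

x(t) = -2C_1e^(3t) - 2C_2te^(3t) + C_2e^(3t), y(t) = 3C_1e^(3t) + 3C_2te^(3t) - 2C_2e^(3t)

Coefficient matrix A = [[9, 4], [-9, -3]].
Characteristic polynomial det(A - λI) = λ^2 - 6λ + 9 = 0.
Single eigenvalue λ = 3 with algebraic multiplicity 2.
Eigenvector v = (-2,3); generalized eigenvector w with (A-λI)w=v is (1,-2).
General solution: e^(3t)[C_1·v + C_2·(t·v + w)].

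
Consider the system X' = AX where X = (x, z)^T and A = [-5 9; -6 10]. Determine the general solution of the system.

Coefficient matrix A = [[-5, 9], [-6, 10]].
Characteristic polynomial det(A - λI) = λ^2 - 5λ + 4 = 0.
Eigenvalues λ = 1, 4.
For λ=1: (A-λI) row 1 is [-6, 9], so an eigenvector is (-3, -2).
For λ=4: (A-λI) row 1 is [-9, 9], so an eigenvector is (1, 1).
General solution: K_1e^(t)(-3,-2) + K_2e^(4t)(1,1).

x(t) = -3K_1e^(t) + K_2e^(4t), z(t) = -2K_1e^(t) + K_2e^(4t)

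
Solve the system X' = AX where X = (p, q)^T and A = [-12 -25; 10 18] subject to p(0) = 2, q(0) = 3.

Coefficient matrix A = [[-12, -25], [10, 18]].
Characteristic polynomial det(A - λI) = λ^2 - 6λ + 34 = 0.
Eigenvalues λ = 3 ± 5i (complex conjugate pair).
For λ=3+5i: an eigenvector is (-1,1) - i(-2,1) = (-1 + 2i, 1 - i).
A real fundamental pair from Re and Im of e^((3+5i)t)v: X_1 = e^(3t)(cos(5t)·(-1,1) + sin(5t)·(-2,1)), X_2 = e^(3t)(sin(5t)·(-1,1) - cos(5t)·(-2,1)).
General solution: C_1X_1 + C_2X_2.
Applying p(0)=2, q(0)=3 gives C_1=8, C_2=5.

p(t) = -21e^(3t)sin(5t) + 2e^(3t)cos(5t), q(t) = 13e^(3t)sin(5t) + 3e^(3t)cos(5t)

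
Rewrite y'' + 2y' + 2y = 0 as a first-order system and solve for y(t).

Let x_1 = y, x_2 = y'. Then x_1' = x_2 and x_2' = -2x_1 - 2x_2.
A = [[0,1],[-2,-2]]; det(A-λI) = λ^2 + 2λ + 2.
Eigenvalues λ = -1 ± i.

y(t) = K_1e^(-t)cos(t) + K_2e^(-t)sin(t)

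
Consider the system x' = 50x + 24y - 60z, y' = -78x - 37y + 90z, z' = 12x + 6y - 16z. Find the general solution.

Coefficient matrix A = [[50, 24, -60], [-78, -37, 90], [12, 6, -16]].
det(A - λI) = 0 gives eigenvalues λ = 2, -1, -4.
For λ=2: eigenvector (1,-2,0).
For λ=-1: eigenvector (0,5,2).
For λ=-4: eigenvector (2,-2,1).
General solution: C_1e^(2t)(1,-2,0) + C_2e^(-t)(0,5,2) + C_3e^(-4t)(2,-2,1).

x(t) = C_1e^(2t) + 2C_3e^(-4t), y(t) = -2C_1e^(2t) + 5C_2e^(-t) - 2C_3e^(-4t), z(t) = 2C_2e^(-t) + C_3e^(-4t)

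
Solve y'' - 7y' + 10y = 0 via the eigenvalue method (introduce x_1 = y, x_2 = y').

Let x_1 = y, x_2 = y'. Then x_1' = x_2 and x_2' = -10x_1 + 7x_2.
A = [[0,1],[-10,7]]; det(A-λI) = λ^2 - 7λ + 10.
Eigenvalues λ = 2, 5 with eigenvectors (1,2), (1,5).

y(t) = K_1e^(2t) + K_2e^(5t)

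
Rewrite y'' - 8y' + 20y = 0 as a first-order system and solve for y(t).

y(t) = C_1e^(4t)cos(2t) + C_2e^(4t)sin(2t)

Let x_1 = y, x_2 = y'. Then x_1' = x_2 and x_2' = -20x_1 + 8x_2.
A = [[0,1],[-20,8]]; det(A-λI) = λ^2 - 8λ + 20.
Eigenvalues λ = 4 ± 2i.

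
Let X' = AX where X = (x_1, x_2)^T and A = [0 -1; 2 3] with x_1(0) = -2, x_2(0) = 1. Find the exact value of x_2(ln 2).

A = [[0,-1],[2,3]]; eigenvalues λ = 1, 2.
Eigenvectors: (-1,1) for λ=1, (-1,2) for λ=2.
From the initial condition, c_1 = 3, c_2 = -1.
x_2(ln 2) = (3)(2^1)(1) + (-1)(2^2)(2) = -2.

-2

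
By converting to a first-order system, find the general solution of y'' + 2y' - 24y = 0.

y(t) = c_1e^(4t) + c_2e^(-6t)

Let x_1 = y, x_2 = y'. Then x_1' = x_2 and x_2' = 24x_1 - 2x_2.
A = [[0,1],[24,-2]]; det(A-λI) = λ^2 + 2λ - 24.
Eigenvalues λ = 4, -6 with eigenvectors (1,4), (1,-6).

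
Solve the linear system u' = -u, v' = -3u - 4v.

u(t) = c_2e^(-t), v(t) = -c_1e^(-4t) - c_2e^(-t)

Coefficient matrix A = [[-1, 0], [-3, -4]].
Characteristic polynomial det(A - λI) = λ^2 + 5λ + 4 = 0.
Eigenvalues λ = -4, -1.
For λ=-4: (A-λI) row 1 is [3, 0], so an eigenvector is (0, -1).
For λ=-1: (A-λI) row 2 is [-3, -3], so an eigenvector is (1, -1).
General solution: c_1e^(-4t)(0,-1) + c_2e^(-t)(1,-1).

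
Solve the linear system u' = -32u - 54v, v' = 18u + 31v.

Coefficient matrix A = [[-32, -54], [18, 31]].
Characteristic polynomial det(A - λI) = λ^2 + λ - 20 = 0.
Eigenvalues λ = -5, 4.
For λ=-5: (A-λI) row 1 is [-27, -54], so an eigenvector is (2, -1).
For λ=4: (A-λI) row 1 is [-36, -54], so an eigenvector is (-3, 2).
General solution: c_1e^(-5t)(2,-1) + c_2e^(4t)(-3,2).

u(t) = 2c_1e^(-5t) - 3c_2e^(4t), v(t) = -c_1e^(-5t) + 2c_2e^(4t)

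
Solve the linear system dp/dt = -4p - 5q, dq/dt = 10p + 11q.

p(t) = -C_1e^(6t) + C_2e^(t), q(t) = 2C_1e^(6t) - C_2e^(t)

Coefficient matrix A = [[-4, -5], [10, 11]].
Characteristic polynomial det(A - λI) = λ^2 - 7λ + 6 = 0.
Eigenvalues λ = 6, 1.
For λ=6: (A-λI) row 1 is [-10, -5], so an eigenvector is (-1, 2).
For λ=1: (A-λI) row 1 is [-5, -5], so an eigenvector is (1, -1).
General solution: C_1e^(6t)(-1,2) + C_2e^(t)(1,-1).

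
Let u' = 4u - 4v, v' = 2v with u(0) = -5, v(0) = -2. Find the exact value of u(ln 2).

-32

A = [[4,-4],[0,2]]; eigenvalues λ = 2, 4.
Eigenvectors: (2,1) for λ=2, (1,0) for λ=4.
From the initial condition, c_1 = -2, c_2 = -1.
u(ln 2) = (-2)(2^2)(2) + (-1)(2^4)(1) = -32.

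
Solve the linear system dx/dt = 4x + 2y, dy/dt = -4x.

Coefficient matrix A = [[4, 2], [-4, 0]].
Characteristic polynomial det(A - λI) = λ^2 - 4λ + 8 = 0.
Eigenvalues λ = 2 ± 2i (complex conjugate pair).
For λ=2+2i: an eigenvector is (0,1) - i(1,-1) = (0 - i, 1 + i).
A real fundamental pair from Re and Im of e^((2+2i)t)v: X_1 = e^(2t)(cos(2t)·(0,1) + sin(2t)·(1,-1)), X_2 = e^(2t)(sin(2t)·(0,1) - cos(2t)·(1,-1)).
General solution: K_1X_1 + K_2X_2.

x(t) = K_1e^(2t)sin(2t) - K_2e^(2t)cos(2t), y(t) = -K_1e^(2t)sin(2t) + K_1e^(2t)cos(2t) + K_2e^(2t)sin(2t) + K_2e^(2t)cos(2t)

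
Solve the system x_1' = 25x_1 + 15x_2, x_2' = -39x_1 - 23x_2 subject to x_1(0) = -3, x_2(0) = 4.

Coefficient matrix A = [[25, 15], [-39, -23]].
Characteristic polynomial det(A - λI) = λ^2 - 2λ + 10 = 0.
Eigenvalues λ = 1 ± 3i (complex conjugate pair).
For λ=1+3i: an eigenvector is (2,-3) - i(1,-2) = (2 - i, -3 + 2i).
A real fundamental pair from Re and Im of e^((1+3i)t)v: X_1 = e^(t)(cos(3t)·(2,-3) + sin(3t)·(1,-2)), X_2 = e^(t)(sin(3t)·(2,-3) - cos(3t)·(1,-2)).
General solution: c_1X_1 + c_2X_2.
Applying x_1(0)=-3, x_2(0)=4 gives c_1=-2, c_2=-1.

x_1(t) = -4e^(t)sin(3t) - 3e^(t)cos(3t), x_2(t) = 7e^(t)sin(3t) + 4e^(t)cos(3t)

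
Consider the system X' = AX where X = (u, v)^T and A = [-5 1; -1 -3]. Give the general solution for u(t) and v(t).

u(t) = -C_1e^(-4t) - C_2te^(-4t) + 3C_2e^(-4t), v(t) = -C_1e^(-4t) - C_2te^(-4t) + 2C_2e^(-4t)

Coefficient matrix A = [[-5, 1], [-1, -3]].
Characteristic polynomial det(A - λI) = λ^2 + 8λ + 16 = 0.
Single eigenvalue λ = -4 with algebraic multiplicity 2.
Eigenvector v = (-1,-1); generalized eigenvector w with (A-λI)w=v is (3,2).
General solution: e^(-4t)[C_1·v + C_2·(t·v + w)].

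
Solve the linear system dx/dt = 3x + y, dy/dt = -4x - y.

x(t) = K_1e^(t) + K_2te^(t), y(t) = -2K_1e^(t) - 2K_2te^(t) + K_2e^(t)

Coefficient matrix A = [[3, 1], [-4, -1]].
Characteristic polynomial det(A - λI) = λ^2 - 2λ + 1 = 0.
Single eigenvalue λ = 1 with algebraic multiplicity 2.
Eigenvector v = (1,-2); generalized eigenvector w with (A-λI)w=v is (0,1).
General solution: e^(t)[K_1·v + K_2·(t·v + w)].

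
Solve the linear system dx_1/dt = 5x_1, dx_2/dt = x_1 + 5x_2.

Coefficient matrix A = [[5, 0], [1, 5]].
Characteristic polynomial det(A - λI) = λ^2 - 10λ + 25 = 0.
Single eigenvalue λ = 5 with algebraic multiplicity 2.
Eigenvector v = (0,1); generalized eigenvector w with (A-λI)w=v is (1,-1).
General solution: e^(5t)[c_1·v + c_2·(t·v + w)].

x_1(t) = c_2e^(5t), x_2(t) = c_1e^(5t) + c_2te^(5t) - c_2e^(5t)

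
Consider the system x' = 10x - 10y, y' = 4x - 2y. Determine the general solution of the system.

Coefficient matrix A = [[10, -10], [4, -2]].
Characteristic polynomial det(A - λI) = λ^2 - 8λ + 20 = 0.
Eigenvalues λ = 4 ± 2i (complex conjugate pair).
For λ=4+2i: an eigenvector is (1,1) - i(-2,-1) = (1 + 2i, 1 + i).
A real fundamental pair from Re and Im of e^((4+2i)t)v: X_1 = e^(4t)(cos(2t)·(1,1) + sin(2t)·(-2,-1)), X_2 = e^(4t)(sin(2t)·(1,1) - cos(2t)·(-2,-1)).
General solution: c_1X_1 + c_2X_2.

x(t) = -2c_1e^(4t)sin(2t) + c_1e^(4t)cos(2t) + c_2e^(4t)sin(2t) + 2c_2e^(4t)cos(2t), y(t) = -c_1e^(4t)sin(2t) + c_1e^(4t)cos(2t) + c_2e^(4t)sin(2t) + c_2e^(4t)cos(2t)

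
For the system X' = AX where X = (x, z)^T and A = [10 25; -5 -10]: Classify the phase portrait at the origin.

center

A = [[10,25],[-5,-10]]; det(A-λI) = λ^2 + 25.
λ = 0 ± 5i: zero real part.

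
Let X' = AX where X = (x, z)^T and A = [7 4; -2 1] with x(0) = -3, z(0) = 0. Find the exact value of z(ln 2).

A = [[7,4],[-2,1]]; eigenvalues λ = 3, 5.
Eigenvectors: (1,-1) for λ=3, (2,-1) for λ=5.
From the initial condition, c_1 = 3, c_2 = -3.
z(ln 2) = (3)(2^3)(-1) + (-3)(2^5)(-1) = 72.

72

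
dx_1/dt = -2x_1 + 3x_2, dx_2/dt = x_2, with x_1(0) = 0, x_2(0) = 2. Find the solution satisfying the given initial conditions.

Coefficient matrix A = [[-2, 3], [0, 1]].
Characteristic polynomial det(A - λI) = λ^2 + λ - 2 = 0.
Eigenvalues λ = -2, 1.
For λ=-2: (A-λI) row 1 is [0, 3], so an eigenvector is (-1, 0).
For λ=1: (A-λI) row 1 is [-3, 3], so an eigenvector is (1, 1).
General solution: C_1e^(-2t)(-1,0) + C_2e^(t)(1,1).
Applying x_1(0)=0, x_2(0)=2 gives C_1=2, C_2=2.

x_1(t) = 2e^(t) - 2e^(-2t), x_2(t) = 2e^(t)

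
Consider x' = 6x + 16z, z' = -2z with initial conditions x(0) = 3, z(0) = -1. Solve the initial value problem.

Coefficient matrix A = [[6, 16], [0, -2]].
Characteristic polynomial det(A - λI) = λ^2 - 4λ - 12 = 0.
Eigenvalues λ = -2, 6.
For λ=-2: (A-λI) row 1 is [8, 16], so an eigenvector is (-2, 1).
For λ=6: (A-λI) row 1 is [0, 16], so an eigenvector is (1, 0).
General solution: K_1e^(-2t)(-2,1) + K_2e^(6t)(1,0).
Applying x(0)=3, z(0)=-1 gives K_1=-1, K_2=1.

x(t) = e^(6t) + 2e^(-2t), z(t) = -e^(-2t)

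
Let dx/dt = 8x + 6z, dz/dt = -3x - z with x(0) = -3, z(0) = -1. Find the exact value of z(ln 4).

A = [[8,6],[-3,-1]]; eigenvalues λ = 2, 5.
Eigenvectors: (1,-1) for λ=2, (2,-1) for λ=5.
From the initial condition, c_1 = 5, c_2 = -4.
z(ln 4) = (5)(4^2)(-1) + (-4)(4^5)(-1) = 4016.

4016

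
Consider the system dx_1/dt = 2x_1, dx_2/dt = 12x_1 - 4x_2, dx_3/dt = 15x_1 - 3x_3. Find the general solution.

Coefficient matrix A = [[2, 0, 0], [12, -4, 0], [15, 0, -3]].
det(A - λI) = 0 gives eigenvalues λ = -3, -4, 2.
For λ=-3: eigenvector (0,0,1).
For λ=-4: eigenvector (0,1,0).
For λ=2: eigenvector (1,2,3).
General solution: C_1e^(-3t)(0,0,1) + C_2e^(-4t)(0,1,0) + C_3e^(2t)(1,2,3).

x_1(t) = C_3e^(2t), x_2(t) = C_2e^(-4t) + 2C_3e^(2t), x_3(t) = C_1e^(-3t) + 3C_3e^(2t)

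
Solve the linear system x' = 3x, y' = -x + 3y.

x(t) = c_2e^(3t), y(t) = -c_1e^(3t) - c_2te^(3t) + 2c_2e^(3t)

Coefficient matrix A = [[3, 0], [-1, 3]].
Characteristic polynomial det(A - λI) = λ^2 - 6λ + 9 = 0.
Single eigenvalue λ = 3 with algebraic multiplicity 2.
Eigenvector v = (0,-1); generalized eigenvector w with (A-λI)w=v is (1,2).
General solution: e^(3t)[c_1·v + c_2·(t·v + w)].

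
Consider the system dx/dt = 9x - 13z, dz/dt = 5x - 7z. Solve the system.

x(t) = 2K_1e^(t)sin(t) - 3K_1e^(t)cos(t) - 3K_2e^(t)sin(t) - 2K_2e^(t)cos(t), z(t) = K_1e^(t)sin(t) - 2K_1e^(t)cos(t) - 2K_2e^(t)sin(t) - K_2e^(t)cos(t)

Coefficient matrix A = [[9, -13], [5, -7]].
Characteristic polynomial det(A - λI) = λ^2 - 2λ + 2 = 0.
Eigenvalues λ = 1 ± i (complex conjugate pair).
For λ=1+i: an eigenvector is (-3,-2) - i(2,1) = (-3 - 2i, -2 - i).
A real fundamental pair from Re and Im of e^((1+i)t)v: X_1 = e^(t)(cos(t)·(-3,-2) + sin(t)·(2,1)), X_2 = e^(t)(sin(t)·(-3,-2) - cos(t)·(2,1)).
General solution: K_1X_1 + K_2X_2.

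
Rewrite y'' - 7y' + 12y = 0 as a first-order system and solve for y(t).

Let x_1 = y, x_2 = y'. Then x_1' = x_2 and x_2' = -12x_1 + 7x_2.
A = [[0,1],[-12,7]]; det(A-λI) = λ^2 - 7λ + 12.
Eigenvalues λ = 3, 4 with eigenvectors (1,3), (1,4).

y(t) = C_1e^(3t) + C_2e^(4t)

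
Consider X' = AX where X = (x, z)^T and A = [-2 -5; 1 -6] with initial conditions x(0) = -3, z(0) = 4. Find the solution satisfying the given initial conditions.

Coefficient matrix A = [[-2, -5], [1, -6]].
Characteristic polynomial det(A - λI) = λ^2 + 8λ + 17 = 0.
Eigenvalues λ = -4 ± i (complex conjugate pair).
For λ=-4+i: an eigenvector is (-1,0) - i(-2,-1) = (-1 + 2i, 0 + i).
A real fundamental pair from Re and Im of e^((-4+i)t)v: X_1 = e^(-4t)(cos(t)·(-1,0) + sin(t)·(-2,-1)), X_2 = e^(-4t)(sin(t)·(-1,0) - cos(t)·(-2,-1)).
General solution: C_1X_1 + C_2X_2.
Applying x(0)=-3, z(0)=4 gives C_1=11, C_2=4.

x(t) = -26e^(-4t)sin(t) - 3e^(-4t)cos(t), z(t) = -11e^(-4t)sin(t) + 4e^(-4t)cos(t)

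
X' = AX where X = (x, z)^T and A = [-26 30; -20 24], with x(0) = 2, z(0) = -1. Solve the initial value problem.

x(t) = -7e^(4t) + 9e^(-6t), z(t) = -7e^(4t) + 6e^(-6t)

Coefficient matrix A = [[-26, 30], [-20, 24]].
Characteristic polynomial det(A - λI) = λ^2 + 2λ - 24 = 0.
Eigenvalues λ = 4, -6.
For λ=4: (A-λI) row 1 is [-30, 30], so an eigenvector is (1, 1).
For λ=-6: (A-λI) row 1 is [-20, 30], so an eigenvector is (-3, -2).
General solution: K_1e^(4t)(1,1) + K_2e^(-6t)(-3,-2).
Applying x(0)=2, z(0)=-1 gives K_1=-7, K_2=-3.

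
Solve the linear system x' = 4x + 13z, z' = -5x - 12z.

Coefficient matrix A = [[4, 13], [-5, -12]].
Characteristic polynomial det(A - λI) = λ^2 + 8λ + 17 = 0.
Eigenvalues λ = -4 ± i (complex conjugate pair).
For λ=-4+i: an eigenvector is (-3,2) - i(2,-1) = (-3 - 2i, 2 + i).
A real fundamental pair from Re and Im of e^((-4+i)t)v: X_1 = e^(-4t)(cos(t)·(-3,2) + sin(t)·(2,-1)), X_2 = e^(-4t)(sin(t)·(-3,2) - cos(t)·(2,-1)).
General solution: c_1X_1 + c_2X_2.

x(t) = 2c_1e^(-4t)sin(t) - 3c_1e^(-4t)cos(t) - 3c_2e^(-4t)sin(t) - 2c_2e^(-4t)cos(t), z(t) = -c_1e^(-4t)sin(t) + 2c_1e^(-4t)cos(t) + 2c_2e^(-4t)sin(t) + c_2e^(-4t)cos(t)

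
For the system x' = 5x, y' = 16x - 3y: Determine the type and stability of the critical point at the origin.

saddle

A = [[5,0],[16,-3]]; det(A-λI) = λ^2 - 2λ - 15.
λ = -3, 5: opposite signs.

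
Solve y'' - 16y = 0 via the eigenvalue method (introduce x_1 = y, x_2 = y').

Let x_1 = y, x_2 = y'. Then x_1' = x_2 and x_2' = 16x_1.
A = [[0,1],[16,0]]; det(A-λI) = λ^2 - 16.
Eigenvalues λ = -4, 4 with eigenvectors (1,-4), (1,4).

y(t) = K_1e^(-4t) + K_2e^(4t)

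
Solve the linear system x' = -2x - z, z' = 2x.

Coefficient matrix A = [[-2, -1], [2, 0]].
Characteristic polynomial det(A - λI) = λ^2 + 2λ + 2 = 0.
Eigenvalues λ = -1 ± i (complex conjugate pair).
For λ=-1+i: an eigenvector is (0,1) - i(-1,1) = (0 + i, 1 - i).
A real fundamental pair from Re and Im of e^((-1+i)t)v: X_1 = e^(-t)(cos(t)·(0,1) + sin(t)·(-1,1)), X_2 = e^(-t)(sin(t)·(0,1) - cos(t)·(-1,1)).
General solution: C_1X_1 + C_2X_2.

x(t) = -C_1e^(-t)sin(t) + C_2e^(-t)cos(t), z(t) = C_1e^(-t)sin(t) + C_1e^(-t)cos(t) + C_2e^(-t)sin(t) - C_2e^(-t)cos(t)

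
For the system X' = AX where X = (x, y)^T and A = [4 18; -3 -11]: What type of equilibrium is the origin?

A = [[4,18],[-3,-11]]; det(A-λI) = λ^2 + 7λ + 10.
λ = -2, -5: both negative.

stable node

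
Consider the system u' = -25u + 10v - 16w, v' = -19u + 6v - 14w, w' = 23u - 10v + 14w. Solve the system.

u(t) = -2c_1e^(-4t) + c_2e^(t) + 2c_3e^(-2t), v(t) = -c_1e^(-4t) + c_2e^(t) + 3c_3e^(-2t), w(t) = 2c_1e^(-4t) - c_2e^(t) - c_3e^(-2t)

Coefficient matrix A = [[-25, 10, -16], [-19, 6, -14], [23, -10, 14]].
det(A - λI) = 0 gives eigenvalues λ = -4, 1, -2.
For λ=-4: eigenvector (-2,-1,2).
For λ=1: eigenvector (1,1,-1).
For λ=-2: eigenvector (2,3,-1).
General solution: c_1e^(-4t)(-2,-1,2) + c_2e^(t)(1,1,-1) + c_3e^(-2t)(2,3,-1).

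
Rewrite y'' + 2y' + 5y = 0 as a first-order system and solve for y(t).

Let x_1 = y, x_2 = y'. Then x_1' = x_2 and x_2' = -5x_1 - 2x_2.
A = [[0,1],[-5,-2]]; det(A-λI) = λ^2 + 2λ + 5.
Eigenvalues λ = -1 ± 2i.

y(t) = C_1e^(-t)cos(2t) + C_2e^(-t)sin(2t)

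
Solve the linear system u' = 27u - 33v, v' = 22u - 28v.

Coefficient matrix A = [[27, -33], [22, -28]].
Characteristic polynomial det(A - λI) = λ^2 + λ - 30 = 0.
Eigenvalues λ = 5, -6.
For λ=5: (A-λI) row 1 is [22, -33], so an eigenvector is (-3, -2).
For λ=-6: (A-λI) row 1 is [33, -33], so an eigenvector is (1, 1).
General solution: C_1e^(5t)(-3,-2) + C_2e^(-6t)(1,1).

u(t) = -3C_1e^(5t) + C_2e^(-6t), v(t) = -2C_1e^(5t) + C_2e^(-6t)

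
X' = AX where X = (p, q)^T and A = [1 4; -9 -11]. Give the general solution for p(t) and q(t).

p(t) = -2K_1e^(-5t) - 2K_2te^(-5t) + K_2e^(-5t), q(t) = 3K_1e^(-5t) + 3K_2te^(-5t) - 2K_2e^(-5t)

Coefficient matrix A = [[1, 4], [-9, -11]].
Characteristic polynomial det(A - λI) = λ^2 + 10λ + 25 = 0.
Single eigenvalue λ = -5 with algebraic multiplicity 2.
Eigenvector v = (-2,3); generalized eigenvector w with (A-λI)w=v is (1,-2).
General solution: e^(-5t)[K_1·v + K_2·(t·v + w)].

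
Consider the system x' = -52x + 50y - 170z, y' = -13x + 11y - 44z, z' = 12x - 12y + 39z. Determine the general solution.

Coefficient matrix A = [[-52, 50, -170], [-13, 11, -44], [12, -12, 39]].
det(A - λI) = 0 gives eigenvalues λ = -2, -3, 3.
For λ=-2: eigenvector (1,1,0).
For λ=-3: eigenvector (-10,-3,2).
For λ=3: eigenvector (-4,-1,1).
General solution: C_1e^(-2t)(1,1,0) + C_2e^(-3t)(-10,-3,2) + C_3e^(3t)(-4,-1,1).

x(t) = C_1e^(-2t) - 10C_2e^(-3t) - 4C_3e^(3t), y(t) = C_1e^(-2t) - 3C_2e^(-3t) - C_3e^(3t), z(t) = 2C_2e^(-3t) + C_3e^(3t)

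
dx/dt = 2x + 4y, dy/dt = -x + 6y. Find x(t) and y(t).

Coefficient matrix A = [[2, 4], [-1, 6]].
Characteristic polynomial det(A - λI) = λ^2 - 8λ + 16 = 0.
Single eigenvalue λ = 4 with algebraic multiplicity 2.
Eigenvector v = (2,1); generalized eigenvector w with (A-λI)w=v is (-1,0).
General solution: e^(4t)[C_1·v + C_2·(t·v + w)].

x(t) = 2C_1e^(4t) + 2C_2te^(4t) - C_2e^(4t), y(t) = C_1e^(4t) + C_2te^(4t)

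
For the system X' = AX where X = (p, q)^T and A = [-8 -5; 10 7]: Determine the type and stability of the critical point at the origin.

saddle

A = [[-8,-5],[10,7]]; det(A-λI) = λ^2 + λ - 6.
λ = -3, 2: opposite signs.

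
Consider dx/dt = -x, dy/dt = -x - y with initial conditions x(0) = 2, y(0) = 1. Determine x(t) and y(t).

x(t) = 2e^(-t), y(t) = -2te^(-t) + e^(-t)

Coefficient matrix A = [[-1, 0], [-1, -1]].
Characteristic polynomial det(A - λI) = λ^2 + 2λ + 1 = 0.
Single eigenvalue λ = -1 with algebraic multiplicity 2.
Eigenvector v = (0,-1); generalized eigenvector w with (A-λI)w=v is (1,1).
General solution: e^(-t)[c_1·v + c_2·(t·v + w)].
Applying x(0)=2, y(0)=1 gives c_1=1, c_2=2.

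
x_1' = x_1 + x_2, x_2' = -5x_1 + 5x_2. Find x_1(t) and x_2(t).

x_1(t) = -K_1e^(3t)sin(t) + K_2e^(3t)cos(t), x_2(t) = -2K_1e^(3t)sin(t) - K_1e^(3t)cos(t) - K_2e^(3t)sin(t) + 2K_2e^(3t)cos(t)

Coefficient matrix A = [[1, 1], [-5, 5]].
Characteristic polynomial det(A - λI) = λ^2 - 6λ + 10 = 0.
Eigenvalues λ = 3 ± i (complex conjugate pair).
For λ=3+i: an eigenvector is (0,-1) - i(-1,-2) = (0 + i, -1 + 2i).
A real fundamental pair from Re and Im of e^((3+i)t)v: X_1 = e^(3t)(cos(t)·(0,-1) + sin(t)·(-1,-2)), X_2 = e^(3t)(sin(t)·(0,-1) - cos(t)·(-1,-2)).
General solution: K_1X_1 + K_2X_2.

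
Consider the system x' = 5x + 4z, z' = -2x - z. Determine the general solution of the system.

x(t) = -2K_1e^(3t) + K_2e^(t), z(t) = K_1e^(3t) - K_2e^(t)

Coefficient matrix A = [[5, 4], [-2, -1]].
Characteristic polynomial det(A - λI) = λ^2 - 4λ + 3 = 0.
Eigenvalues λ = 3, 1.
For λ=3: (A-λI) row 1 is [2, 4], so an eigenvector is (-2, 1).
For λ=1: (A-λI) row 1 is [4, 4], so an eigenvector is (1, -1).
General solution: K_1e^(3t)(-2,1) + K_2e^(t)(1,-1).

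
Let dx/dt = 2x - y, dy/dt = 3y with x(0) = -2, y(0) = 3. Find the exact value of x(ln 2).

A = [[2,-1],[0,3]]; eigenvalues λ = 2, 3.
Eigenvectors: (1,0) for λ=2, (-1,1) for λ=3.
From the initial condition, c_1 = 1, c_2 = 3.
x(ln 2) = (1)(2^2)(1) + (3)(2^3)(-1) = -20.

-20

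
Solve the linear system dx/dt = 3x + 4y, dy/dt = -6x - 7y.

x(t) = -K_1e^(-t) - 2K_2e^(-3t), y(t) = K_1e^(-t) + 3K_2e^(-3t)

Coefficient matrix A = [[3, 4], [-6, -7]].
Characteristic polynomial det(A - λI) = λ^2 + 4λ + 3 = 0.
Eigenvalues λ = -1, -3.
For λ=-1: (A-λI) row 1 is [4, 4], so an eigenvector is (-1, 1).
For λ=-3: (A-λI) row 1 is [6, 4], so an eigenvector is (-2, 3).
General solution: K_1e^(-t)(-1,1) + K_2e^(-3t)(-2,3).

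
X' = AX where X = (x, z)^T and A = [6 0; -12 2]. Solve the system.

x(t) = -C_2e^(6t), z(t) = C_1e^(2t) + 3C_2e^(6t)

Coefficient matrix A = [[6, 0], [-12, 2]].
Characteristic polynomial det(A - λI) = λ^2 - 8λ + 12 = 0.
Eigenvalues λ = 2, 6.
For λ=2: (A-λI) row 1 is [4, 0], so an eigenvector is (0, 1).
For λ=6: (A-λI) row 2 is [-12, -4], so an eigenvector is (-1, 3).
General solution: C_1e^(2t)(0,1) + C_2e^(6t)(-1,3).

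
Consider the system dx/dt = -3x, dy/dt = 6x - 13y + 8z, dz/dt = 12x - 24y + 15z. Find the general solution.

Coefficient matrix A = [[-3, 0, 0], [6, -13, 8], [12, -24, 15]].
det(A - λI) = 0 gives eigenvalues λ = -1, 3, -3.
For λ=-1: eigenvector (0,-2,-3).
For λ=3: eigenvector (0,1,2).
For λ=-3: eigenvector (1,-1,-2).
General solution: c_1e^(-t)(0,-2,-3) + c_2e^(3t)(0,1,2) + c_3e^(-3t)(1,-1,-2).

x(t) = c_3e^(-3t), y(t) = -2c_1e^(-t) + c_2e^(3t) - c_3e^(-3t), z(t) = -3c_1e^(-t) + 2c_2e^(3t) - 2c_3e^(-3t)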